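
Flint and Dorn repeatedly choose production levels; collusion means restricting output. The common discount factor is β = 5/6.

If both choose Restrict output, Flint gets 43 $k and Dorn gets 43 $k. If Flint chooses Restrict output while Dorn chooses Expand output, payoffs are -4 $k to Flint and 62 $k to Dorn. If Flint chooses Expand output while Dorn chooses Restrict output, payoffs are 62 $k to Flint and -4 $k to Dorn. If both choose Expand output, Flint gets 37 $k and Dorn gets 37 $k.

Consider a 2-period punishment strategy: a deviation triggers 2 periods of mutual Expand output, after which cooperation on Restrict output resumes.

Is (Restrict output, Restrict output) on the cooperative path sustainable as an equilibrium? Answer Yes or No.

No

A one-shot deviation gives 62 now, then 37 for 2 periods, then back to 43.
Gain from deviating: (62−43) today; loss: (43−37) in each of the next 2 periods.
No-deviation condition: (43−37)(β+…+β^2) ≥ 62−43, i.e. β+…+β^2 ≥ 19/6.
At β = 5/6: β+…+β^2 = 1.5278 < 3.1667.
So cooperation is not sustainable.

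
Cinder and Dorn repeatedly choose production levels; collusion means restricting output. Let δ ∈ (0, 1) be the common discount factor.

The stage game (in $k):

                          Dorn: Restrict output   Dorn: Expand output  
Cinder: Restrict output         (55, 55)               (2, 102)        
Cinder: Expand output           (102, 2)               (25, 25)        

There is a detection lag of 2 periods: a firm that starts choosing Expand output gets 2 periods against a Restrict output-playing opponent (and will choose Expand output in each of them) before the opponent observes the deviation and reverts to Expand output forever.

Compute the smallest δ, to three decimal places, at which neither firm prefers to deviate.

0.781

The best deviation is to choose Expand output for all 2 undetected periods, earning 102 each, then 25 forever once detected.
Deviation value: 102(1−δ^2)/(1−δ) + 25δ^2/(1−δ); cooperation value: 55/(1−δ).
IC: 55 ≥ 102(1−δ^2) + 25δ^2 = 102 − 77δ^2.
So δ^2 ≥ 47/77, giving δ ≥ (47/77)^(1/2) ≈ 0.781.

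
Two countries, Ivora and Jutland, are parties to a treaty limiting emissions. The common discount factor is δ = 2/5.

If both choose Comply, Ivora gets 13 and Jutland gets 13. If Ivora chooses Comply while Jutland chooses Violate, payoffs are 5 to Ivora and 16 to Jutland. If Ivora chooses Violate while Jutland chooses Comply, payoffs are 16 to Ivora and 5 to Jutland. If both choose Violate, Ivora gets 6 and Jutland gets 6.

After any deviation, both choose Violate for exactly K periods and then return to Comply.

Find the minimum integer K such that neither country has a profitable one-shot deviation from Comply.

2

Need Σ_{k=1}^{K} δ^k ≥ (16−13)/(13−6) = 0.4286 at δ = 2/5.
At K = 1 the sum is 0.4000 < 0.4286; at K = 2 it is 0.5600 ≥ 0.4286.
So the minimum punishment length is K = 2.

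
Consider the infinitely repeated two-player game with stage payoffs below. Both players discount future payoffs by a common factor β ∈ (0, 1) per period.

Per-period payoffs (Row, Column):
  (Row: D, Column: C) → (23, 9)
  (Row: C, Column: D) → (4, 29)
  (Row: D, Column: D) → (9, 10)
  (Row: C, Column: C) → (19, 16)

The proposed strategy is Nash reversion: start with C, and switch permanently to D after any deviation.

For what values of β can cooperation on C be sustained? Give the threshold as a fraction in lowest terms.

13/19

Row's threshold: (23−19)/(23−9) = 2/7.
Column's threshold: (29−16)/(29−10) = 13/19.
2/7 < 13/19, so Column binds and β* = 13/19.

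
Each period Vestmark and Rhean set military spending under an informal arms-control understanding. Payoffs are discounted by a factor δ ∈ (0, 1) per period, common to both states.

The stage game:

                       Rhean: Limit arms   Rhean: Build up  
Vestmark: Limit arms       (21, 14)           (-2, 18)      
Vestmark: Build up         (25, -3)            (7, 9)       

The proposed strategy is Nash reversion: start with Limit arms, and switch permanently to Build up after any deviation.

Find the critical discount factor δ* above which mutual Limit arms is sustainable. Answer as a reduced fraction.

For Vestmark: deviation gain 25−21 = 4, per-period punishment loss 21−7 = 14. IC gives δ ≥ 4/18 = 2/9.
For Rhean: gain 4, loss 5 per period, so δ ≥ 4/9.
The tighter constraint is Rhean's, so cooperation needs δ ≥ 4/9.

4/9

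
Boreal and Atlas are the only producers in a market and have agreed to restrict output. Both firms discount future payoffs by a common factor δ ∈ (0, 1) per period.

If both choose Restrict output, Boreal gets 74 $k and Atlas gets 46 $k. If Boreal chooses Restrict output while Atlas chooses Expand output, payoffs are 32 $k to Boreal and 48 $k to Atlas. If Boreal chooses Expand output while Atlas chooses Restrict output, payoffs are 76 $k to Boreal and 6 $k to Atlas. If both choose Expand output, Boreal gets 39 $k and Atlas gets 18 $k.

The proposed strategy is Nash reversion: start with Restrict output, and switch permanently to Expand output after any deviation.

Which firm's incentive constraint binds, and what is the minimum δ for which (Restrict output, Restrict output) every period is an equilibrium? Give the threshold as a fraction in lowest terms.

For Boreal: deviation gain 76−74 = 2, per-period punishment loss 74−39 = 35. IC gives δ ≥ 2/37.
For Atlas: gain 2, loss 28 per period, so δ ≥ 2/30 = 1/15.
The tighter constraint is Atlas's, so cooperation needs δ ≥ 1/15.

Atlas; δ ≥ 1/15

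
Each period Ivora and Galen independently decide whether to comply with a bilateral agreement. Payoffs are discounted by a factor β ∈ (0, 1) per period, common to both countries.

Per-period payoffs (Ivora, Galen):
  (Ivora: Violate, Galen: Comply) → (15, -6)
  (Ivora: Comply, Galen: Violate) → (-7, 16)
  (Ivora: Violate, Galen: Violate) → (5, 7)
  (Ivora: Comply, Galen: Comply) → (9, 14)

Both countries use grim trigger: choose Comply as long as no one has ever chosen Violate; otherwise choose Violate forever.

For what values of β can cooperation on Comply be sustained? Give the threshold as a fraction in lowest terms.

Ivora: cooperation gives 9 each period; deviation gives 15 once then 5 forever.
  9/(1−β) ≥ 15 + 5β/(1−β) ⇒ β ≥ 6/10 = 3/5.
Galen: cooperation gives 14 each period; deviation gives 16 once then 7 forever.
  β ≥ 2/9.
Both must hold, so the binding constraint is Ivora's: β ≥ 3/5.

3/5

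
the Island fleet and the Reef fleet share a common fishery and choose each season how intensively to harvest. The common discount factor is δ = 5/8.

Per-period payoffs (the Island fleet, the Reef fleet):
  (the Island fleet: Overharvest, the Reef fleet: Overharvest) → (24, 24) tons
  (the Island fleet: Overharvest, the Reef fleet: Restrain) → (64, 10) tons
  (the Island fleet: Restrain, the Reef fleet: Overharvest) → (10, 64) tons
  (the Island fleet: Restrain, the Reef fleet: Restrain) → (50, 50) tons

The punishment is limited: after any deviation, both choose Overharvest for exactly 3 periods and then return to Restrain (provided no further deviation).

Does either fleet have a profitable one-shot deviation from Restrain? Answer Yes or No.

No

A one-shot deviation gives 64 now, then 24 for 3 periods, then back to 50.
Gain from deviating: (64−50) today; loss: (50−24) in each of the next 3 periods.
No-deviation condition: (50−24)(δ+…+δ^3) ≥ 64−50, i.e. δ+…+δ^3 ≥ 7/13.
At δ = 5/8: δ+…+δ^3 = 1.2598 ≥ 0.5385.
So cooperation is sustainable.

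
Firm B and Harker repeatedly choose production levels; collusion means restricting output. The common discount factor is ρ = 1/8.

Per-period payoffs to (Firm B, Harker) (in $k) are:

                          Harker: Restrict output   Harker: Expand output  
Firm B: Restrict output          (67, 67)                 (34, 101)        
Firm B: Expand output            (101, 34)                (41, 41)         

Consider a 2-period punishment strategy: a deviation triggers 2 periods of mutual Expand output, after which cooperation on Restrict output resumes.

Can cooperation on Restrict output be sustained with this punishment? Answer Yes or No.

No

Comparing payoff streams over the 3 periods until play realigns: cooperate → 67(1+ρ+…+ρ^2); deviate → 101 + 41(ρ+…+ρ^2).
Cooperation is sustained iff (67−41)(ρ+…+ρ^2) ≥ 101−67.
ρ+…+ρ^2 = 1/8·(1−(1/8)^2)/(1−1/8) = 0.1406, and (101−67)/(67−41) = 1.3077.
0.1406 < 1.3077, so cooperation is not sustainable.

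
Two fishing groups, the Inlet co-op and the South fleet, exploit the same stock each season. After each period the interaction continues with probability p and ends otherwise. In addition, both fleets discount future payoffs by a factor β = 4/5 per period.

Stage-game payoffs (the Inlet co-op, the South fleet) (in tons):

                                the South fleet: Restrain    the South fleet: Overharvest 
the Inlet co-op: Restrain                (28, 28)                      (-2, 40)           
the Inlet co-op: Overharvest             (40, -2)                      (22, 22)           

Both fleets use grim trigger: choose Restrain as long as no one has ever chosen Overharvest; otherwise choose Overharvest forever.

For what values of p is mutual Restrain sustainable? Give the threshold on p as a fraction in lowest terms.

Expected continuation weight on next period's payoff is β·p = 4/5·p, which plays the role of the discount factor.
Cooperation requires 4/5·p ≥ (40−28)/(40−22) = 2/3, hence p ≥ 5/6.

5/6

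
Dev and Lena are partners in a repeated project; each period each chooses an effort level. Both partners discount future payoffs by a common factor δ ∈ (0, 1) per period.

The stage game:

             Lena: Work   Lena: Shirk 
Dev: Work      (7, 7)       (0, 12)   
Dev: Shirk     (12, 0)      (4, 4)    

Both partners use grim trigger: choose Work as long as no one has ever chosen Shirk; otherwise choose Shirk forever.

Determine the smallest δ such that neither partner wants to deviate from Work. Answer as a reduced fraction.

5/8

Under grim trigger the critical discount factor is (T−C)/(T−P) with T = 12, C = 7, P = 4.
δ* = (12−7)/(12−4) = 5/8.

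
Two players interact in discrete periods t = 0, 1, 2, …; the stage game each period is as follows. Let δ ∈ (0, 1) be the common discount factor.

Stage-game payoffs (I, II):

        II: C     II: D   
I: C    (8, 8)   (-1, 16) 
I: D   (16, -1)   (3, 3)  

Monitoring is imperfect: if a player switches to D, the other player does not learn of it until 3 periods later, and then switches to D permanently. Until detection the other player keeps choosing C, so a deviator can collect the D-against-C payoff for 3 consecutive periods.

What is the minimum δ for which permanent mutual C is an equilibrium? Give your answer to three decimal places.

The best deviation is to choose D for all 3 undetected periods, earning 16 each, then 3 forever once detected.
Deviation value: 16(1−δ^3)/(1−δ) + 3δ^3/(1−δ); cooperation value: 8/(1−δ).
IC: 8 ≥ 16(1−δ^3) + 3δ^3 = 16 − 13δ^3.
So δ^3 ≥ 8/13, giving δ ≥ (8/13)^(1/3) ≈ 0.851.

0.851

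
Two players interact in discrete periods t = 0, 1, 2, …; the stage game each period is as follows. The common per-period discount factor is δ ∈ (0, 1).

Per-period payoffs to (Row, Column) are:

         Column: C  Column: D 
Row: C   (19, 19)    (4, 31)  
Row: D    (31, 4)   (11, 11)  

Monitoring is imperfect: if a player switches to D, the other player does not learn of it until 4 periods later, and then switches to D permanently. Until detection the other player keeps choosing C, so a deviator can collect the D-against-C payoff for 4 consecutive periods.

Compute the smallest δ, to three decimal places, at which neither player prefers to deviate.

The best deviation is to choose D for all 4 undetected periods, earning 31 each, then 11 forever once detected.
Deviation value: 31(1−δ^4)/(1−δ) + 11δ^4/(1−δ); cooperation value: 19/(1−δ).
IC: 19 ≥ 31(1−δ^4) + 11δ^4 = 31 − 20δ^4.
So δ^4 ≥ 12/20 = 3/5, giving δ ≥ (3/5)^(1/4) ≈ 0.880.

0.880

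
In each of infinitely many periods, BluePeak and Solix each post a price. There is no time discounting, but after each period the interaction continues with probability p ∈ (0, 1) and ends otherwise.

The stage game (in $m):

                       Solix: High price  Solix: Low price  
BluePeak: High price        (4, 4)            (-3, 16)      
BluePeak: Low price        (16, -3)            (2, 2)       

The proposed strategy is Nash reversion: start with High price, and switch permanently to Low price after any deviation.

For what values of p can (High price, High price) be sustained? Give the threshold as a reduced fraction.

Expected cooperation value is 4 + p·4 + p²·4 + … = 4/(1−p); deviation gives 16 + p·2/(1−p).
4 ≥ 16(1−p) + 2p ⇒ 14p ≥ 12 ⇒ p ≥ 12/14 = 6/7.

6/7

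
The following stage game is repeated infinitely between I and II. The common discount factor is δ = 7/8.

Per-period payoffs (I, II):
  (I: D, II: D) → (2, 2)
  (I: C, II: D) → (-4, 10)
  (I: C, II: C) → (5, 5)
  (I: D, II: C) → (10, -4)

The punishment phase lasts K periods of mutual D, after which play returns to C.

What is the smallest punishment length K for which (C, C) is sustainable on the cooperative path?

3

IC: δ(1−δ^K)/(1−δ) ≥ (10−5)/(5−2) = 5/3.
With δ = 7/8: need 1 − δ^K ≥ 5/3·(1−7/8)/(7/8), i.e. δ^K ≤ 0.7619.
Since (7/8)^2 = 0.7656 and (7/8)^3 = 0.6699, the smallest such K is 3.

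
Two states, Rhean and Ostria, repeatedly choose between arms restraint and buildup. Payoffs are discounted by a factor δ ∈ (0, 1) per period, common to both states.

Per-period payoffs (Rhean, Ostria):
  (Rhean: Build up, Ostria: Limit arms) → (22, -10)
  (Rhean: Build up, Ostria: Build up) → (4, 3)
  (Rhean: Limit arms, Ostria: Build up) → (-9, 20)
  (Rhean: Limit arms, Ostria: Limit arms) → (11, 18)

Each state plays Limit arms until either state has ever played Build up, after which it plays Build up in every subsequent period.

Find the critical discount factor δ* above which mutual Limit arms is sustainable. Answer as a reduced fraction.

11/18

Rhean: cooperation gives 11 each period; deviation gives 22 once then 4 forever.
  11/(1−δ) ≥ 22 + 4δ/(1−δ) ⇒ δ ≥ 11/18.
Ostria: cooperation gives 18 each period; deviation gives 20 once then 3 forever.
  δ ≥ 2/17.
Both must hold, so the binding constraint is Rhean's: δ ≥ 11/18.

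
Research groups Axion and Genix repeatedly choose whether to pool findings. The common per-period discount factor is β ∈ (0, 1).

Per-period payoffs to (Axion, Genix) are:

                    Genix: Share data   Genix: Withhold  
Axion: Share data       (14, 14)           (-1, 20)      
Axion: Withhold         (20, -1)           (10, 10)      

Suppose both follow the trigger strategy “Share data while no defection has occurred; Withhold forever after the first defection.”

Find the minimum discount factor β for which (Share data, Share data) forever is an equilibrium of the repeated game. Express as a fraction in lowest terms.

3/5

One-period gain from deviating is 20 − 14 = 6. The loss is 14 − 10 = 4 in every subsequent period, with present value 4·β/(1−β).
Deviation is unprofitable when 4·β/(1−β) ≥ 6, i.e. β/(1−β) ≥ 3/2.
Equivalently β ≥ 6/(6+4) = 3/5.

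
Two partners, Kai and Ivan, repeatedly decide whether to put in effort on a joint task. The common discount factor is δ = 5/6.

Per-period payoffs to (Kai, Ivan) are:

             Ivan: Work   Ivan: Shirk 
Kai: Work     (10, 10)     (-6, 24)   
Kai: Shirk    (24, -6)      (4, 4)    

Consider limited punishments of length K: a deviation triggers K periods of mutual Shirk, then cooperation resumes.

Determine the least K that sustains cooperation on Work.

4

IC: δ(1−δ^K)/(1−δ) ≥ (24−10)/(10−4) = 7/3.
With δ = 5/6: need 1 − δ^K ≥ 7/3·(1−5/6)/(5/6), i.e. δ^K ≤ 0.5333.
Since (5/6)^3 = 0.5787 and (5/6)^4 = 0.4823, the smallest such K is 4.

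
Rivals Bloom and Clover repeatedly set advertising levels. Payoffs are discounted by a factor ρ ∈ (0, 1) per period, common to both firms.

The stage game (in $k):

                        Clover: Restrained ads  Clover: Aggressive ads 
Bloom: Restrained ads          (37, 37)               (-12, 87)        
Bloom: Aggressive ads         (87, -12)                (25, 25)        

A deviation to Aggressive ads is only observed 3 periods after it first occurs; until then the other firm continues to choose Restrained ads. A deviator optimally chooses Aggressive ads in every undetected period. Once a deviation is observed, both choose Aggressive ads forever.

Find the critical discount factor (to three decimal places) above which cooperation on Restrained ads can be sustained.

0.931

Deviating for the 3 undetected periods gains 87−37 = 50 per period over cooperation, then loses 37−25 = 12 per period forever once punishment starts.
Gain: 50(1 + ρ + … + ρ^2); loss: 12·ρ^3/(1−ρ).
No profitable deviation ⇔ 50(1−ρ^3) ≤ 12·ρ^3, i.e. ρ^3 ≥ 50/(50+12) = 25/31.
Hence ρ ≥ (25/31)^(1/3) ≈ 0.931.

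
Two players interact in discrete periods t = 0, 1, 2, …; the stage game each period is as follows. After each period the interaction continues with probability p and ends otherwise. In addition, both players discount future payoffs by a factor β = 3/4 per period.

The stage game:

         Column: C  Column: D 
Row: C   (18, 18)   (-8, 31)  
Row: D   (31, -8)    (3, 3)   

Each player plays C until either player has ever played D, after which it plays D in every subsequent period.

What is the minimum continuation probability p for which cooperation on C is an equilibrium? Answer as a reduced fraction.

With continuation probability p and discount β, the effective per-period discount factor is βp.
Grim-trigger IC: βp ≥ (31−18)/(31−3) = 13/28.
So p ≥ (13/28)/(3/4) = 13/21.

13/21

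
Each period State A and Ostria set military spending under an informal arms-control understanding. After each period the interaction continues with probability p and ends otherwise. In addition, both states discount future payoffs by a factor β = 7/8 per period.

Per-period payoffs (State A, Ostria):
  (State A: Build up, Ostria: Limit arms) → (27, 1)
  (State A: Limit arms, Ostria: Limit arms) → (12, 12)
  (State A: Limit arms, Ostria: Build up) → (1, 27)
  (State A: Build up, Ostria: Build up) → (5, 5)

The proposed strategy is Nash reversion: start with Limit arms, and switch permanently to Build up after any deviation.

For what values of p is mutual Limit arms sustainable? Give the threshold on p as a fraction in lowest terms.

With continuation probability p and discount β, the effective per-period discount factor is βp.
Grim-trigger IC: βp ≥ (27−12)/(27−5) = 15/22.
So p ≥ (15/22)/(7/8) = 60/77.

60/77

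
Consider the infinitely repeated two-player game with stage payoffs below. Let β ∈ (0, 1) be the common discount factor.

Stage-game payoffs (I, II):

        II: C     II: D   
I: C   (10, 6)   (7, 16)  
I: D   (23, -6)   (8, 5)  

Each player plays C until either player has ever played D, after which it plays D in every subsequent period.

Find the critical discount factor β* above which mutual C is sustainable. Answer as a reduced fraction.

10/11

I's threshold: (23−10)/(23−8) = 13/15.
II's threshold: (16−6)/(16−5) = 10/11.
13/15 < 10/11, so II binds and β* = 10/11.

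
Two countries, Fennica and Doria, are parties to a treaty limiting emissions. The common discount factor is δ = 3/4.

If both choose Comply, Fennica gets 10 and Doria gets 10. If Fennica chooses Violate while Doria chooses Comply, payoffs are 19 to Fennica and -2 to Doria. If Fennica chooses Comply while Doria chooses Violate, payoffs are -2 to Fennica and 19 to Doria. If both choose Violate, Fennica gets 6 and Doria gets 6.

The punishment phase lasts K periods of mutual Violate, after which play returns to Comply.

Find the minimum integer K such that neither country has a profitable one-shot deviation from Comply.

5

Need Σ_{k=1}^{K} δ^k ≥ (19−10)/(10−6) = 2.2500 at δ = 3/4.
At K = 4 the sum is 2.0508 < 2.2500; at K = 5 it is 2.2881 ≥ 2.2500.
So the minimum punishment length is K = 5.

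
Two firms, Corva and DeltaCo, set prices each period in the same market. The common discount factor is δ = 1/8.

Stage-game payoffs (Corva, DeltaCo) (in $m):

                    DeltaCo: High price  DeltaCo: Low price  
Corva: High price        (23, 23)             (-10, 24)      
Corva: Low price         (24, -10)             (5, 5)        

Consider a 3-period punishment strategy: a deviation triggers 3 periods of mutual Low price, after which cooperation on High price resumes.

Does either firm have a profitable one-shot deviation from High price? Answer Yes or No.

No

IC: δ+…+δ^3 ≥ (24−23)/(23−5) = 1/18.
At δ = 1/8: partial sum = 0.1426 ≥ 0.0556. Cooperation sustainable.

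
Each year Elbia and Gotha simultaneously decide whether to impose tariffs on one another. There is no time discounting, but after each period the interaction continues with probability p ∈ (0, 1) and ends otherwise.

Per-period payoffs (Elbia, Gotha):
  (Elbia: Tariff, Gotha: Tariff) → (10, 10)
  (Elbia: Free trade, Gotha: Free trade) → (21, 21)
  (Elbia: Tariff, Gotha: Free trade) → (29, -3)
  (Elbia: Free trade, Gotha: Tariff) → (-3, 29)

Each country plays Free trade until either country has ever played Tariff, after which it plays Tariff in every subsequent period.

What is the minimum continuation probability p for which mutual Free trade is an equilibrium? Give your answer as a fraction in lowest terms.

8/19

Expected cooperation value is 21 + p·21 + p²·21 + … = 21/(1−p); deviation gives 29 + p·10/(1−p).
21 ≥ 29(1−p) + 10p ⇒ 19p ≥ 8 ⇒ p ≥ 8/19.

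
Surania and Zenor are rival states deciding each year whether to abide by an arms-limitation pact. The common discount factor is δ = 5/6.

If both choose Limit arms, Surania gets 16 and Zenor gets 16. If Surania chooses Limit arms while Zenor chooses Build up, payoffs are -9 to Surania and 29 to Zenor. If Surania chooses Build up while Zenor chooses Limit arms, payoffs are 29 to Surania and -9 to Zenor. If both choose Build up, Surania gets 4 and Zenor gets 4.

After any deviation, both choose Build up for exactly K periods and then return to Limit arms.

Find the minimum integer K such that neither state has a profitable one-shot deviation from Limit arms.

No profitable deviation requires (16−4)(δ+…+δ^K) ≥ 29−16, i.e. δ+…+δ^K ≥ 13/12 ≈ 1.0833.
With δ = 5/6, the partial sums are K=1: 0.8333, K=2: 1.5278.
K = 2 is the first length at which the sum reaches 1.0833.

2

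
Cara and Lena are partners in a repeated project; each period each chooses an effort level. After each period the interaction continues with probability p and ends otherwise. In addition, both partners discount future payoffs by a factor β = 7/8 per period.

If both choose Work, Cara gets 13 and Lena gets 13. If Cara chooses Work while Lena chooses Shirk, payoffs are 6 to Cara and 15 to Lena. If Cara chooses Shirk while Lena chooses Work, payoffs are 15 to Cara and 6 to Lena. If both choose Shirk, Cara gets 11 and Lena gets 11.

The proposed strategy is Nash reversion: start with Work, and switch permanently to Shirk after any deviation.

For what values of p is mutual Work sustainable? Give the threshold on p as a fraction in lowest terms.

Expected continuation weight on next period's payoff is β·p = 7/8·p, which plays the role of the discount factor.
Cooperation requires 7/8·p ≥ (15−13)/(15−11) = 1/2, hence p ≥ 4/7.

4/7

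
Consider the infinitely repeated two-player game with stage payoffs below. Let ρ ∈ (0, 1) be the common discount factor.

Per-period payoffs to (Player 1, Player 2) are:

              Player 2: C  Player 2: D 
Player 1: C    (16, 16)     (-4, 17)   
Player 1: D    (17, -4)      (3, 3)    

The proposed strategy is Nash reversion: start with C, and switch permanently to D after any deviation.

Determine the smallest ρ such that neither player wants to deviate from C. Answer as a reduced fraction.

Under grim trigger the critical discount factor is (T−C)/(T−P) with T = 17, C = 16, P = 3.
ρ* = (17−16)/(17−3) = 1/14.

1/14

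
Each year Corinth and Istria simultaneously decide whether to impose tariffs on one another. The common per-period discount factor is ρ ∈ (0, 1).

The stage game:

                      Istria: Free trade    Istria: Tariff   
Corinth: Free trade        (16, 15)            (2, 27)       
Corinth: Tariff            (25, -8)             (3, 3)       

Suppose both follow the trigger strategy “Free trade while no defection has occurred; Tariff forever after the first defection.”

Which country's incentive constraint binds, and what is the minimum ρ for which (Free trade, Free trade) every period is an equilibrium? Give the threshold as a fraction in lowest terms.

Istria; ρ ≥ 1/2

For Corinth: deviation gain 25−16 = 9, per-period punishment loss 16−3 = 13. IC gives ρ ≥ 9/22.
For Istria: gain 12, loss 12 per period, so ρ ≥ 12/24 = 1/2.
The tighter constraint is Istria's, so cooperation needs ρ ≥ 1/2.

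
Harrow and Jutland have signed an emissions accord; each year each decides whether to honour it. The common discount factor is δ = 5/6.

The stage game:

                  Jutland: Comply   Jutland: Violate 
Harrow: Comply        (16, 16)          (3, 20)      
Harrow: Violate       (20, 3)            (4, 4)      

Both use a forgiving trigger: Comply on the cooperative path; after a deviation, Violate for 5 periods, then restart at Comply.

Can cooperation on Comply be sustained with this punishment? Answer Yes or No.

Yes

A one-shot deviation gives 20 now, then 4 for 5 periods, then back to 16.
Gain from deviating: (20−16) today; loss: (16−4) in each of the next 5 periods.
No-deviation condition: (16−4)(δ+…+δ^5) ≥ 20−16, i.e. δ+…+δ^5 ≥ 1/3.
At δ = 5/6: δ+…+δ^5 = 2.9906 ≥ 0.3333.
So cooperation is sustainable.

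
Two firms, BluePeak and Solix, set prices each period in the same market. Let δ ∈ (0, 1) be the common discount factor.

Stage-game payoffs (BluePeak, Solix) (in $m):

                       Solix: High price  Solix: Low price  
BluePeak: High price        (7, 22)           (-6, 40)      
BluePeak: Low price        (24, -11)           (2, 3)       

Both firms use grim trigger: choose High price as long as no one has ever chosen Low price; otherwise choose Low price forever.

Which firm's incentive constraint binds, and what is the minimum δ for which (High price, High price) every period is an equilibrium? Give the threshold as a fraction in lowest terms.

BluePeak: cooperation gives 7 each period; deviation gives 24 once then 2 forever.
  7/(1−δ) ≥ 24 + 2δ/(1−δ) ⇒ δ ≥ 17/22.
Solix: cooperation gives 22 each period; deviation gives 40 once then 3 forever.
  δ ≥ 18/37.
Both must hold, so the binding constraint is BluePeak's: δ ≥ 17/22.

BluePeak; δ ≥ 17/22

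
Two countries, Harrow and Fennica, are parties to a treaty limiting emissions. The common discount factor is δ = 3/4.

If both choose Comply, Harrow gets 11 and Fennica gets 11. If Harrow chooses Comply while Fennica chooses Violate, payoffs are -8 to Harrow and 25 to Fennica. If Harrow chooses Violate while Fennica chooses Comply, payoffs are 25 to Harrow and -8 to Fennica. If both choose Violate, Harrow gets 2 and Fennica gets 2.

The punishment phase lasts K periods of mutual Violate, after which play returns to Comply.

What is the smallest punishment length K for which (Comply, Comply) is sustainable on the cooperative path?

3

Need Σ_{k=1}^{K} δ^k ≥ (25−11)/(11−2) = 1.5556 at δ = 3/4.
At K = 2 the sum is 1.3125 < 1.5556; at K = 3 it is 1.7344 ≥ 1.5556.
So the minimum punishment length is K = 3.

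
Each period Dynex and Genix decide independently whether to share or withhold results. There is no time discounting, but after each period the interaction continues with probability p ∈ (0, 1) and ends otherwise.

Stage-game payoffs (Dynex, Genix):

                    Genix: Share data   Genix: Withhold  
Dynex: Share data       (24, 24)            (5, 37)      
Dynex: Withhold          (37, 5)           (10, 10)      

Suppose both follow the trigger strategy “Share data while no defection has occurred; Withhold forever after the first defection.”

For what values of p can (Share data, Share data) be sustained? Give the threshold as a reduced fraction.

13/27

Expected cooperation value is 24 + p·24 + p²·24 + … = 24/(1−p); deviation gives 37 + p·10/(1−p).
24 ≥ 37(1−p) + 10p ⇒ 27p ≥ 13 ⇒ p ≥ 13/27.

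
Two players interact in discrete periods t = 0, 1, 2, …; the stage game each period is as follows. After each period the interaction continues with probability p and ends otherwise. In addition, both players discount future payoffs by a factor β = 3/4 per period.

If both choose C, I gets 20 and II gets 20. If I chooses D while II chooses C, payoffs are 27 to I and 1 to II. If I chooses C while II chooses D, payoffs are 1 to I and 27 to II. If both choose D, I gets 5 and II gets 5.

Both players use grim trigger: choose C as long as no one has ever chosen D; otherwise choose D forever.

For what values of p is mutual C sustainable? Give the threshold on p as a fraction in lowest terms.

Expected continuation weight on next period's payoff is β·p = 3/4·p, which plays the role of the discount factor.
Cooperation requires 3/4·p ≥ (27−20)/(27−5) = 7/22, hence p ≥ 14/33.

14/33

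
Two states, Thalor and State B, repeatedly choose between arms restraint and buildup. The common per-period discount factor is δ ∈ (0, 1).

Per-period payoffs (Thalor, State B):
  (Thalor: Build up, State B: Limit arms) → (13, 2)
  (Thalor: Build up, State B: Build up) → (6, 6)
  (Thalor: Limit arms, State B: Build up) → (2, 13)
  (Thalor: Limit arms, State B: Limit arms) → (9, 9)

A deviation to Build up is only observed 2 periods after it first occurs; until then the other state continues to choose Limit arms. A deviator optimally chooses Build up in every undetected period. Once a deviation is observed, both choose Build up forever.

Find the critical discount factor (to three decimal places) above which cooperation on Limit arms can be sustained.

The best deviation is to choose Build up for all 2 undetected periods, earning 13 each, then 6 forever once detected.
Deviation value: 13(1−δ^2)/(1−δ) + 6δ^2/(1−δ); cooperation value: 9/(1−δ).
IC: 9 ≥ 13(1−δ^2) + 6δ^2 = 13 − 7δ^2.
So δ^2 ≥ 4/7, giving δ ≥ (4/7)^(1/2) ≈ 0.756.

0.756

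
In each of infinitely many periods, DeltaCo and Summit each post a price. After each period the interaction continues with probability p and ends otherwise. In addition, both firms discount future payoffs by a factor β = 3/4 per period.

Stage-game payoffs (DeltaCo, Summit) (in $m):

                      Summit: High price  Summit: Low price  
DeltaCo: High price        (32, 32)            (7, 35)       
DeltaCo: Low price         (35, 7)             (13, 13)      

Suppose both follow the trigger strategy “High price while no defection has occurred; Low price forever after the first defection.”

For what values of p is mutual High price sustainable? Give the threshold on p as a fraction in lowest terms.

With continuation probability p and discount β, the effective per-period discount factor is βp.
Grim-trigger IC: βp ≥ (35−32)/(35−13) = 3/22.
So p ≥ (3/22)/(3/4) = 2/11.

2/11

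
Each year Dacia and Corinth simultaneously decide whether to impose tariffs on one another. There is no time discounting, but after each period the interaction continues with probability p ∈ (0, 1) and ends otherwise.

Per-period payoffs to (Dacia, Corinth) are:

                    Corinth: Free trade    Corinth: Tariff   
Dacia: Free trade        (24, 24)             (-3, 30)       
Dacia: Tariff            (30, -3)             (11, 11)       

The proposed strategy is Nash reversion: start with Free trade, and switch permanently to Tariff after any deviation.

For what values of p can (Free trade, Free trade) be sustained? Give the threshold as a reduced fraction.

With no time discounting, the continuation probability p plays the role of the discount factor.
Grim-trigger IC: 24/(1−p) ≥ 30 + 11p/(1−p) ⇒ p ≥ (30−24)/(30−11) = 6/19.

6/19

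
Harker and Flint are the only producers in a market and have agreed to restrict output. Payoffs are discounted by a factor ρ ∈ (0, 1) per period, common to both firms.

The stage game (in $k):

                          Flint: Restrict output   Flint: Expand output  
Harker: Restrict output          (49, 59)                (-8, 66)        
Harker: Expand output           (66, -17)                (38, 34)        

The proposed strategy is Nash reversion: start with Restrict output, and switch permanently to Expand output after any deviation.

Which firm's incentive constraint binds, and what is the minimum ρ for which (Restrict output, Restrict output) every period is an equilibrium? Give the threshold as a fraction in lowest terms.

Harker; ρ ≥ 17/28

Harker's threshold: (66−49)/(66−38) = 17/28.
Flint's threshold: (66−59)/(66−34) = 7/32.
17/28 > 7/32, so Harker binds and ρ* = 17/28.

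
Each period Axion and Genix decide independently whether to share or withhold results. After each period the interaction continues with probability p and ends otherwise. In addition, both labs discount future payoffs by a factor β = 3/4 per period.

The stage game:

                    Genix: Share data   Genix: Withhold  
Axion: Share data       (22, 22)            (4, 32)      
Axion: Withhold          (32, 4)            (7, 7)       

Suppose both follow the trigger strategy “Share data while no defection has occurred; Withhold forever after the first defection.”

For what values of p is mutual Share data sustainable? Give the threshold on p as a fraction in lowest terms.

Expected continuation weight on next period's payoff is β·p = 3/4·p, which plays the role of the discount factor.
Cooperation requires 3/4·p ≥ (32−22)/(32−7) = 2/5, hence p ≥ 8/15.

8/15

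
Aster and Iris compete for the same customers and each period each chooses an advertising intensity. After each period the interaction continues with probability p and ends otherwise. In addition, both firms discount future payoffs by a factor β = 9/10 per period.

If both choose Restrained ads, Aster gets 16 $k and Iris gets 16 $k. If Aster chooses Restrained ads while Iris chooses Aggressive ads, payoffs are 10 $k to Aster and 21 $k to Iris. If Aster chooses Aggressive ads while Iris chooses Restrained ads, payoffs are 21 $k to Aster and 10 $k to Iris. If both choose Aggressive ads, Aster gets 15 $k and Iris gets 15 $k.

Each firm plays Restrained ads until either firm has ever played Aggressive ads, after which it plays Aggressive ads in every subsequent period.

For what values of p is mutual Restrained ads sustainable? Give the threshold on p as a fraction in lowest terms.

25/27

Expected continuation weight on next period's payoff is β·p = 9/10·p, which plays the role of the discount factor.
Cooperation requires 9/10·p ≥ (21−16)/(21−15) = 5/6, hence p ≥ 25/27.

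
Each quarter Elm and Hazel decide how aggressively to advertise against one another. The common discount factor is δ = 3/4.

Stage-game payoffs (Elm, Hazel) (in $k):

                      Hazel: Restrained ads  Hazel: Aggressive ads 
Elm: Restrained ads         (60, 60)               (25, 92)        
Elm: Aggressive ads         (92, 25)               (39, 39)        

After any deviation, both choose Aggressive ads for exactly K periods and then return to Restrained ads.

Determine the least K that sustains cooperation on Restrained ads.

No profitable deviation requires (60−39)(δ+…+δ^K) ≥ 92−60, i.e. δ+…+δ^K ≥ 32/21 ≈ 1.5238.
With δ = 3/4, the partial sums are K=1: 0.7500, K=2: 1.3125, K=3: 1.7344.
K = 3 is the first length at which the sum reaches 1.5238.

3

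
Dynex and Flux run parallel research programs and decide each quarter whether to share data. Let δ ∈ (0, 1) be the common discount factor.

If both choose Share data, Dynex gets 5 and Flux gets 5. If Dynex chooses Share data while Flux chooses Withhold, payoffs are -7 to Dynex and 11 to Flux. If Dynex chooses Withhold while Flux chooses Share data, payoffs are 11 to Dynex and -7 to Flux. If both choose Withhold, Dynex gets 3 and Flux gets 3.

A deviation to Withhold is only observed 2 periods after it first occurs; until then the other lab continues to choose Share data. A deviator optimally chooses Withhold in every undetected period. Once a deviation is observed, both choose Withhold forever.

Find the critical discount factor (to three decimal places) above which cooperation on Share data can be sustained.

The best deviation is to choose Withhold for all 2 undetected periods, earning 11 each, then 3 forever once detected.
Deviation value: 11(1−δ^2)/(1−δ) + 3δ^2/(1−δ); cooperation value: 5/(1−δ).
IC: 5 ≥ 11(1−δ^2) + 3δ^2 = 11 − 8δ^2.
So δ^2 ≥ 6/8 = 3/4, giving δ ≥ (3/4)^(1/2) ≈ 0.866.

0.866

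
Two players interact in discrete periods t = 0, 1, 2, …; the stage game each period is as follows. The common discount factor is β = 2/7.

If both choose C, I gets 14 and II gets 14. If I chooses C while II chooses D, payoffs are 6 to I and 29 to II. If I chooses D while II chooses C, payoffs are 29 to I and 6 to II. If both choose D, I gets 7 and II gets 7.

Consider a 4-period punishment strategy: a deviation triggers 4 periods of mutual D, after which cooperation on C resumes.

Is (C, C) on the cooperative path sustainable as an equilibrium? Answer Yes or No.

IC: β+…+β^4 ≥ (29−14)/(14−7) = 15/7.
At β = 2/7: partial sum = 0.3973 < 2.1429. Cooperation not sustainable.

No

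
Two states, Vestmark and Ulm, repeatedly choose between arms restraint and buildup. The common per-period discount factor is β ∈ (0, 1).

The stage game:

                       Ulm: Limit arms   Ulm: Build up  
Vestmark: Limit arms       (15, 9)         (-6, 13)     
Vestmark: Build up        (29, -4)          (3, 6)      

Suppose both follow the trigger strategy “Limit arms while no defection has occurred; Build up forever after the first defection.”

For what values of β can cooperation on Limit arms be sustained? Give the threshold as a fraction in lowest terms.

Vestmark: cooperation gives 15 each period; deviation gives 29 once then 3 forever.
  15/(1−β) ≥ 29 + 3β/(1−β) ⇒ β ≥ 14/26 = 7/13.
Ulm: cooperation gives 9 each period; deviation gives 13 once then 6 forever.
  β ≥ 4/7.
Both must hold, so the binding constraint is Ulm's: β ≥ 4/7.

4/7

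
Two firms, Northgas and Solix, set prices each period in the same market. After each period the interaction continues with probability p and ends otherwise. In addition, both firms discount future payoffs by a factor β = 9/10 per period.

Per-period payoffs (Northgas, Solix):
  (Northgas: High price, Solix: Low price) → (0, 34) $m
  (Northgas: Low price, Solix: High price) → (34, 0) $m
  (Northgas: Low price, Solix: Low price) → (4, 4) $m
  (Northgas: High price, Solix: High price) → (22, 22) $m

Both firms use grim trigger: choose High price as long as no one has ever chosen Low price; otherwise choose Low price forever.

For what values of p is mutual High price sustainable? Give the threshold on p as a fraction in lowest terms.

4/9

With continuation probability p and discount β, the effective per-period discount factor is βp.
Grim-trigger IC: βp ≥ (34−22)/(34−4) = 2/5.
So p ≥ (2/5)/(9/10) = 4/9.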